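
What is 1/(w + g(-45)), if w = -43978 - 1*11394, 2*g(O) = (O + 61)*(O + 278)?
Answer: -1/53508 ≈ -1.8689e-5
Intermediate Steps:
g(O) = (61 + O)*(278 + O)/2 (g(O) = ((O + 61)*(O + 278))/2 = ((61 + O)*(278 + O))/2 = (61 + O)*(278 + O)/2)
w = -55372 (w = -43978 - 11394 = -55372)
1/(w + g(-45)) = 1/(-55372 + (8479 + (½)*(-45)² + (339/2)*(-45))) = 1/(-55372 + (8479 + (½)*2025 - 15255/2)) = 1/(-55372 + (8479 + 2025/2 - 15255/2)) = 1/(-55372 + 1864) = 1/(-53508) = -1/53508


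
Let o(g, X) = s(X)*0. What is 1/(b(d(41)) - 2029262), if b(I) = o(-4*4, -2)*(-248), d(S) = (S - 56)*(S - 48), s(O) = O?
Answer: -1/2029262 ≈ -4.9279e-7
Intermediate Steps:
d(S) = (-56 + S)*(-48 + S)
o(g, X) = 0 (o(g, X) = X*0 = 0)
b(I) = 0 (b(I) = 0*(-248) = 0)
1/(b(d(41)) - 2029262) = 1/(0 - 2029262) = 1/(-2029262) = -1/2029262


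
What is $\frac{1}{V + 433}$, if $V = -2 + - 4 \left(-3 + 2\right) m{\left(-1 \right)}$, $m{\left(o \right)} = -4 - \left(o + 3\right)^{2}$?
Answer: $\frac{1}{399} \approx 0.0025063$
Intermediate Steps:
$m{\left(o \right)} = -4 - \left(3 + o\right)^{2}$
$V = -34$ ($V = -2 + - 4 \left(-3 + 2\right) \left(-4 - \left(3 - 1\right)^{2}\right) = -2 + \left(-4\right) \left(-1\right) \left(-4 - 2^{2}\right) = -2 + 4 \left(-4 - 4\right) = -2 + 4 \left(-8\right) = -2 - 32 = -34$)
$\frac{1}{V + 433} = \frac{1}{-34 + 433} = \frac{1}{399}$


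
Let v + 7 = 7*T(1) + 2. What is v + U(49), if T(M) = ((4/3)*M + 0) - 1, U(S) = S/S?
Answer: -5/3 ≈ -1.6667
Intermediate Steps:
U(S) = 1
T(M) = -1 + 4*M/3 (T(M) = ((4*(1/3))*M + 0) - 1 = (4*M/3 + 0) - 1 = 4*M/3 - 1 = -1 + 4*M/3)
v = -8/3 (v = -7 + (7*(-1 + (4/3)*1) + 2) = -7 + (7*(-1 + 4/3) + 2) = -7 + (7*(1/3) + 2) = -7 + (7/3 + 2) = -7 + 13/3 = -8/3 ≈ -2.6667)
v + U(49) = -8/3 + 1 = -5/3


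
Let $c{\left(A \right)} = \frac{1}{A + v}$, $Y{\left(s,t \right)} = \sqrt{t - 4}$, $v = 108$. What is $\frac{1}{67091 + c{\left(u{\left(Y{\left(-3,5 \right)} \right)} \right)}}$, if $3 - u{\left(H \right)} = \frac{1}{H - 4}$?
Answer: $\frac{334}{22408397} \approx 1.4905 \cdot 10^{-5}$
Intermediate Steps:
$Y{\left(s,t \right)} = \sqrt{-4 + t}$
$u{\left(H \right)} = 3 - \frac{1}{-4 + H}$ ($u{\left(H \right)} = 3 - \frac{1}{H - 4} = 3 - \frac{1}{-4 + H}$)
$c{\left(A \right)} = \frac{1}{108 + A}$ ($c{\left(A \right)} = \frac{1}{A + 108} = \frac{1}{108 + A}$)
$\frac{1}{67091 + c{\left(u{\left(Y{\left(-3,5 \right)} \right)} \right)}} = \frac{1}{67091 + \frac{1}{108 + \frac{-13 + 3 \sqrt{-4 + 5}}{-4 + \sqrt{-4 + 5}}}} = \frac{1}{67091 + \frac{1}{108 + \frac{-13 + 3 \sqrt{1}}{-4 + \sqrt{1}}}} = \frac{1}{67091 + \frac{1}{108 + \frac{-13 + 3 \cdot 1}{-4 + 1}}} = \frac{1}{67091 + \frac{1}{108 + \frac{-13 + 3}{-3}}} = \frac{1}{67091 + \frac{1}{108 - - \frac{10}{3}}} = \frac{1}{67091 + \frac{1}{108 + \frac{10}{3}}} = \frac{1}{67091 + \frac{1}{\frac{334}{3}}} = \frac{1}{67091 + \frac{3}{334}} = \frac{1}{\frac{22408397}{334}} = \frac{334}{22408397}$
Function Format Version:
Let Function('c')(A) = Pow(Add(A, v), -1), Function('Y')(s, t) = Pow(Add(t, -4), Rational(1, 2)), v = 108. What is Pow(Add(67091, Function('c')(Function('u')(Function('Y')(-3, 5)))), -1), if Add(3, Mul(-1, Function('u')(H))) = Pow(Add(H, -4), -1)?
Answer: Rational(334, 22408397) ≈ 1.4905e-5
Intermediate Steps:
Function('Y')(s, t) = Pow(Add(-4, t), Rational(1, 2))
Function('u')(H) = Add(3, Mul(-1, Pow(Add(-4, H), -1))) (Function('u')(H) = Add(3, Mul(-1, Pow(Add(H, -4), -1))) = Add(3, Mul(-1, Pow(Add(-4, H), -1))))
Function('c')(A) = Pow(Add(108, A), -1) (Function('c')(A) = Pow(Add(A, 108), -1) = Pow(Add(108, A), -1))
Pow(Add(67091, Function('c')(Function('u')(Function('Y')(-3, 5)))), -1) = Pow(Add(67091, Pow(Add(108, Mul(Pow(Add(-4, Pow(Add(-4, 5), Rational(1, 2))), -1), Add(-13, Mul(3, Pow(Add(-4, 5), Rational(1, 2)))))), -1)), -1) = Pow(Add(67091, Pow(Add(108, Mul(Pow(Add(-4, Pow(1, Rational(1, 2))), -1), Add(-13, Mul(3, Pow(1, Rational(1, 2)))))), -1)), -1) = Pow(Add(67091, Pow(Add(108, Mul(Pow(Add(-4, 1), -1), Add(-13, Mul(3, 1)))), -1)), -1) = Pow(Add(67091, Pow(Add(108, Mul(Pow(-3, -1), Add(-13, 3))), -1)), -1) = Pow(Add(67091, Pow(Add(108, Mul(Rational(-1, 3), -10)), -1)), -1) = Pow(Add(67091, Pow(Add(108, Rational(10, 3)), -1)), -1) = Pow(Add(67091, Pow(Rational(334, 3), -1)), -1) = Pow(Add(67091, Rational(3, 334)), -1) = Pow(Rational(22408397, 334), -1) = Rational(334, 22408397)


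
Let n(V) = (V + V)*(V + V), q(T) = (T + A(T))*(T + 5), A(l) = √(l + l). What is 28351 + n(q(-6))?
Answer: 28447 - 96*I*√3 ≈ 28447.0 - 166.28*I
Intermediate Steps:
A(l) = √2*√l (A(l) = √(2*l) = √2*√l)
q(T) = (5 + T)*(T + √2*√T) (q(T) = (T + √2*√T)*(T + 5) = (T + √2*√T)*(5 + T) = (5 + T)*(T + √2*√T))
n(V) = 4*V² (n(V) = (2*V)*(2*V) = 4*V²)
28351 + n(q(-6)) = 28351 + 4*((-6)² + 5*(-6) + √2*(-6)^(3/2) + 5*√2*√(-6))² = 28351 + 4*(36 - 30 + √2*(-6*I*√6) + 5*√2*(I*√6))² = 28351 + 4*(36 - 30 - 12*I*√3 + 10*I*√3)² = 28351 + 4*(6 - 2*I*√3)²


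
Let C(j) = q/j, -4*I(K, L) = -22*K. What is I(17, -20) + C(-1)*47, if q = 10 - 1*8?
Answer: -½ ≈ -0.50000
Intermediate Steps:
q = 2 (q = 10 - 8 = 2)
I(K, L) = 11*K/2 (I(K, L) = -(-11)*K/2 = 11*K/2)
C(j) = 2/j
I(17, -20) + C(-1)*47 = (11/2)*17 + (2/(-1))*47 = 187/2 + (2*(-1))*47 = 187/2 - 2*47 = 187/2 - 94 = -½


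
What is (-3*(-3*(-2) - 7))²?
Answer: 9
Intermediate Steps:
(-3*(-3*(-2) - 7))² = (-3*(6 - 7))² = (-3*(-1))² = 3² = 9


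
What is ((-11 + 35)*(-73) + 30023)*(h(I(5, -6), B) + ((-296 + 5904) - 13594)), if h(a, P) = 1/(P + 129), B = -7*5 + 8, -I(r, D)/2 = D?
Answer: -1354631573/6 ≈ -2.2577e+8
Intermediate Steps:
I(r, D) = -2*D
B = -27 (B = -35 + 8 = -27)
h(a, P) = 1/(129 + P)
((-11 + 35)*(-73) + 30023)*(h(I(5, -6), B) + ((-296 + 5904) - 13594)) = ((-11 + 35)*(-73) + 30023)*(1/(129 - 27) + ((-296 + 5904) - 13594)) = (24*(-73) + 30023)*(1/102 + (5608 - 13594)) = (-1752 + 30023)*(1/102 - 7986) = 28271*(-814571/102) = -1354631573/6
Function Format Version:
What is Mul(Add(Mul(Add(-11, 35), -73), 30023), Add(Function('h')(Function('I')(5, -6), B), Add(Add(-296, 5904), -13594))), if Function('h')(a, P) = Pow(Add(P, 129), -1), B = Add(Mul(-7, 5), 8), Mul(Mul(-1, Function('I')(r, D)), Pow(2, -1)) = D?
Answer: Rational(-1354631573, 6) ≈ -2.2577e+8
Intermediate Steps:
Function('I')(r, D) = Mul(-2, D)
B = -27 (B = Add(-35, 8) = -27)
Function('h')(a, P) = Pow(Add(129, P), -1)
Mul(Add(Mul(Add(-11, 35), -73), 30023), Add(Function('h')(Function('I')(5, -6), B), Add(Add(-296, 5904), -13594))) = Mul(Add(Mul(Add(-11, 35), -73), 30023), Add(Pow(Add(129, -27), -1), Add(Add(-296, 5904), -13594))) = Mul(Add(Mul(24, -73), 30023), Add(Pow(102, -1), Add(5608, -13594))) = Mul(Add(-1752, 30023), Add(Rational(1, 102), -7986)) = Mul(28271, Rational(-814571, 102)) = Rational(-1354631573, 6)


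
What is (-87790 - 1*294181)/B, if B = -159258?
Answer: 381971/159258 ≈ 2.3984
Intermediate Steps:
(-87790 - 1*294181)/B = (-87790 - 1*294181)/(-159258) = (-87790 - 294181)*(-1/159258) = -381971*(-1/159258) = 381971/159258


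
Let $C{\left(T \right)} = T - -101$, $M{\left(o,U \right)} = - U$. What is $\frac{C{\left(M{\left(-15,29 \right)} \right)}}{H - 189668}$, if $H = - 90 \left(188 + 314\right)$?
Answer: $- \frac{9}{29356} \approx -0.00030658$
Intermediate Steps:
$H = -45180$ ($H = \left(-90\right) 502 = -45180$)
$C{\left(T \right)} = 101 + T$ ($C{\left(T \right)} = T + 101 = 101 + T$)
$\frac{C{\left(M{\left(-15,29 \right)} \right)}}{H - 189668} = \frac{101 - 29}{-45180 - 189668} = \frac{101 - 29}{-234848} = 72 \left(- \frac{1}{234848}\right) = - \frac{9}{29356}$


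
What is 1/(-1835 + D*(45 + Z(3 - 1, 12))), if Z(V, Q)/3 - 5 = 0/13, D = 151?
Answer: 1/7225 ≈ 0.00013841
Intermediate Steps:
Z(V, Q) = 15 (Z(V, Q) = 15 + 3*(0/13) = 15 + 3*(0*(1/13)) = 15 + 3*0 = 15 + 0 = 15)
1/(-1835 + D*(45 + Z(3 - 1, 12))) = 1/(-1835 + 151*(45 + 15)) = 1/(-1835 + 151*60) = 1/(-1835 + 9060) = 1/7225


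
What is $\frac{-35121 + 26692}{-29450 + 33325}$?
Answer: $- \frac{8429}{3875} \approx -2.1752$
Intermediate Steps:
$\frac{-35121 + 26692}{-29450 + 33325} = - \frac{8429}{3875}$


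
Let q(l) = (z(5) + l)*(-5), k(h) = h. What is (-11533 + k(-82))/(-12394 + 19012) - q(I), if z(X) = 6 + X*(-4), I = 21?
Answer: 220015/6618 ≈ 33.245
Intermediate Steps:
z(X) = 6 - 4*X
q(l) = 70 - 5*l (q(l) = ((6 - 4*5) + l)*(-5) = ((6 - 20) + l)*(-5) = (-14 + l)*(-5) = 70 - 5*l)
(-11533 + k(-82))/(-12394 + 19012) - q(I) = (-11533 - 82)/(-12394 + 19012) - (70 - 5*21) = -11615/6618 - (70 - 105) = -11615*1/6618 - 1*(-35) = -11615/6618 + 35 = 220015/6618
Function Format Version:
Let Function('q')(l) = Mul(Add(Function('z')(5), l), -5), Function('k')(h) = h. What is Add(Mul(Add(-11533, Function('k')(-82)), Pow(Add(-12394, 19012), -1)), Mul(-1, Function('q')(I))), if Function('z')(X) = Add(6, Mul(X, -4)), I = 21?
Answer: Rational(220015, 6618) ≈ 33.245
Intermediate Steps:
Function('z')(X) = Add(6, Mul(-4, X))
Function('q')(l) = Add(70, Mul(-5, l)) (Function('q')(l) = Mul(Add(Add(6, Mul(-4, 5)), l), -5) = Mul(Add(Add(6, -20), l), -5) = Mul(Add(-14, l), -5) = Add(70, Mul(-5, l)))
Add(Mul(Add(-11533, Function('k')(-82)), Pow(Add(-12394, 19012), -1)), Mul(-1, Function('q')(I))) = Add(Mul(Add(-11533, -82), Pow(Add(-12394, 19012), -1)), Mul(-1, Add(70, Mul(-5, 21)))) = Add(Mul(-11615, Pow(6618, -1)), Mul(-1, Add(70, -105))) = Add(Mul(-11615, Rational(1, 6618)), Mul(-1, -35)) = Add(Rational(-11615, 6618), 35) = Rational(220015, 6618)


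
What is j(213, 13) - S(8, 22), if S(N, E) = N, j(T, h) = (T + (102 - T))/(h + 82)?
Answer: -658/95 ≈ -6.9263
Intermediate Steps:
j(T, h) = 102/(82 + h)
j(213, 13) - S(8, 22) = 102/(82 + 13) - 1*8 = 102/95 - 8 = -658/95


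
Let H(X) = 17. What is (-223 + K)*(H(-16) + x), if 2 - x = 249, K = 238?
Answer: -3450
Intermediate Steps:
x = -247 (x = 2 - 1*249 = 2 - 249 = -247)
(-223 + K)*(H(-16) + x) = (-223 + 238)*(17 - 247) = 15*(-230) = -3450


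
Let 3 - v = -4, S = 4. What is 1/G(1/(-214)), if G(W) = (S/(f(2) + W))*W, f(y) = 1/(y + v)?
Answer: -205/36 ≈ -5.6944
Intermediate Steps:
v = 7 (v = 3 - 1*(-4) = 3 + 4 = 7)
f(y) = 1/(7 + y) (f(y) = 1/(y + 7) = 1/(7 + y))
G(W) = 4*W/(1/9 + W) (G(W) = (4/(1/(7 + 2) + W))*W = (4/(1/9 + W))*W = 4*W/(1/9 + W))
1/G(1/(-214)) = 1/(36/(-214*(1 + 9/(-214)))) = 1/(36*(-1/214)/(1 + 9*(-1/214))) = 1/(36*(-1/214)/(1 - 9/214)) = 1/(36*(-1/214)/(205/214)) = 1/(36*(-1/214)*(214/205)) = 1/(-36/205) = -205/36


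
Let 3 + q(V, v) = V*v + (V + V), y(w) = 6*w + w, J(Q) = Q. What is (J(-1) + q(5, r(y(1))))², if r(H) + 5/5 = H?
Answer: 1296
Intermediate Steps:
y(w) = 7*w
r(H) = -1 + H
q(V, v) = -3 + 2*V + V*v (q(V, v) = -3 + (V*v + (V + V)) = -3 + (V*v + 2*V) = -3 + (2*V + V*v) = -3 + 2*V + V*v)
(J(-1) + q(5, r(y(1))))² = (-1 + (-3 + 2*5 + 5*(-1 + 7*1)))² = (-1 + (-3 + 10 + 5*(-1 + 7)))² = (-1 + (-3 + 10 + 5*6))² = (-1 + (-3 + 10 + 30))² = (-1 + 37)² = 36² = 1296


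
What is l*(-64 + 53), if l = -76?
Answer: 836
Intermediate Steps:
l*(-64 + 53) = -76*(-64 + 53) = -76*(-11) = 836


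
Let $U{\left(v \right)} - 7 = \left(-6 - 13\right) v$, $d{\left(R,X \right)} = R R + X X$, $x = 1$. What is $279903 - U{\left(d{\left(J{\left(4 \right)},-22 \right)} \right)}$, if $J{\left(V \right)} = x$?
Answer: $289111$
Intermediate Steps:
$J{\left(V \right)} = 1$
$d{\left(R,X \right)} = R^{2} + X^{2}$
$U{\left(v \right)} = 7 - 19 v$ ($U{\left(v \right)} = 7 + \left(-6 - 13\right) v = 7 - 19 v$)
$279903 - U{\left(d{\left(J{\left(4 \right)},-22 \right)} \right)} = 279903 - \left(7 - 19 \left(1^{2} + \left(-22\right)^{2}\right)\right) = 279903 - \left(7 - 19 \left(1 + 484\right)\right) = 279903 - \left(7 - 9215\right) = 279903 - -9208 = 279903 + 9208 = 289111$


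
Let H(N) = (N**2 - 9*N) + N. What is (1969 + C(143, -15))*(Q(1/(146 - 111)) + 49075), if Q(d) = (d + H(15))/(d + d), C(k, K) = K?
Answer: 99484002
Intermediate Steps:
H(N) = N**2 - 8*N
Q(d) = (105 + d)/(2*d) (Q(d) = (d + 15*(-8 + 15))/(d + d) = (d + 15*7)/((2*d)) = (d + 105)*(1/(2*d)) = (105 + d)*(1/(2*d)) = (105 + d)/(2*d))
(1969 + C(143, -15))*(Q(1/(146 - 111)) + 49075) = (1969 - 15)*((105 + 1/(146 - 111))/(2*(1/(146 - 111))) + 49075) = 1954*((105 + 1/35)/(2*(1/35)) + 49075) = 1954*((1/2)*35*(3676/35) + 49075) = 1954*(1838 + 49075) = 1954*50913 = 99484002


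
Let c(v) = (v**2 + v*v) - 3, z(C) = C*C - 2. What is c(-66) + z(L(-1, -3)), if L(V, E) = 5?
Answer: 8732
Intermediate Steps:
z(C) = -2 + C**2 (z(C) = C**2 - 2 = -2 + C**2)
c(v) = -3 + 2*v**2 (c(v) = (v**2 + v**2) - 3 = 2*v**2 - 3 = -3 + 2*v**2)
c(-66) + z(L(-1, -3)) = (-3 + 2*(-66)**2) + (-2 + 5**2) = (-3 + 2*4356) + (-2 + 25) = (-3 + 8712) + 23 = 8709 + 23 = 8732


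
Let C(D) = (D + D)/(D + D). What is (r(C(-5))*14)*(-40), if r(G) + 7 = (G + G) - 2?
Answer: 3920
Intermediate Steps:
C(D) = 1 (C(D) = (2*D)/((2*D)) = (2*D)*(1/(2*D)) = 1)
r(G) = -9 + 2*G (r(G) = -7 + ((G + G) - 2) = -7 + (2*G - 2) = -7 + (-2 + 2*G) = -9 + 2*G)
(r(C(-5))*14)*(-40) = ((-9 + 2*1)*14)*(-40) = ((-9 + 2)*14)*(-40) = -7*14*(-40) = -98*(-40) = 3920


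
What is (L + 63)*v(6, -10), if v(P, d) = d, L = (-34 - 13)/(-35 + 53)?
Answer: -5435/9 ≈ -603.89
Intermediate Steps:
L = -47/18 ≈ -2.6111
(L + 63)*v(6, -10) = (-47/18 + 63)*(-10) = (1087/18)*(-10) = -5435/9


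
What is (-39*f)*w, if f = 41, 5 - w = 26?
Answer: 33579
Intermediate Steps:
w = -21 (w = 5 - 1*26 = 5 - 26 = -21)
(-39*f)*w = -39*41*(-21) = -1599*(-21) = 33579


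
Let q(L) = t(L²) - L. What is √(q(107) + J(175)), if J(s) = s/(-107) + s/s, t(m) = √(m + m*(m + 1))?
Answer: √(-1232319 + 1225043*√11451)/107 ≈ 106.50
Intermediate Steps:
t(m) = √(m + m*(1 + m))
J(s) = 1 - s/107 (J(s) = s*(-1/107) + 1 = -s/107 + 1 = 1 - s/107)
q(L) = √(L²*(2 + L²)) - L
√(q(107) + J(175)) = √((√(107²*(2 + 107²)) - 1*107) + (1 - 1/107*175)) = √((√(11449*(2 + 11449)) - 107) + (1 - 175/107)) = √((√(11449*11451) - 107) - 68/107) = √((√131102499 - 107) - 68/107) = √((107*√11451 - 107) - 68/107) = √((-107 + 107*√11451) - 68/107) = √(-11517/107 + 107*√11451)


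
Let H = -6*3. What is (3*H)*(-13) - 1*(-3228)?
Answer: 3930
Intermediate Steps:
H = -18
(3*H)*(-13) - 1*(-3228) = (3*(-18))*(-13) - 1*(-3228) = -54*(-13) + 3228 = 702 + 3228 = 3930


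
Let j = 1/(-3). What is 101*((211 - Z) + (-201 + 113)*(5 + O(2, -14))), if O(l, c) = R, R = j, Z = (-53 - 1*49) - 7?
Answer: -27472/3 ≈ -9157.3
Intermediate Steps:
Z = -109 (Z = (-53 - 49) - 7 = -102 - 7 = -109)
j = -⅓ ≈ -0.33333
R = -⅓ ≈ -0.33333
O(l, c) = -⅓
101*((211 - Z) + (-201 + 113)*(5 + O(2, -14))) = 101*((211 - 1*(-109)) + (-201 + 113)*(5 - ⅓)) = 101*((211 + 109) - 88*14/3) = 101*(320 - 1232/3) = 101*(-272/3) = -27472/3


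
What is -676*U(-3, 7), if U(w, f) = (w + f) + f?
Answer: -7436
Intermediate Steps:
U(w, f) = w + 2*f (U(w, f) = (f + w) + f = w + 2*f)
-676*U(-3, 7) = -676*(-3 + 2*7) = -676*(-3 + 14) = -676*11 = -7436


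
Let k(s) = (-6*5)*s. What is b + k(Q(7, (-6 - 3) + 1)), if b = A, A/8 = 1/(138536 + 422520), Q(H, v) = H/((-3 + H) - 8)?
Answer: 3681931/70132 ≈ 52.500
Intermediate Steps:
Q(H, v) = H/(-11 + H)
k(s) = -30*s
A = 1/70132 (A = 8/(138536 + 422520) = 8/561056 = 8*(1/561056) = 1/70132 ≈ 1.4259e-5)
b = 1/70132 ≈ 1.4259e-5
b + k(Q(7, (-6 - 3) + 1)) = 1/70132 - 210/(-11 + 7) = 1/70132 - 210/(-4) = 1/70132 - 210*(-1)/4 = 1/70132 - 30*(-7/4) = 1/70132 + 105/2 = 3681931/70132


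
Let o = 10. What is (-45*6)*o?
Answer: -2700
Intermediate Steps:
(-45*6)*o = -45*6*10 = -270*10 = -2700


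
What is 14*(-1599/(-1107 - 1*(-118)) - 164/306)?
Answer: 2289686/151317 ≈ 15.132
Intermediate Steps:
14*(-1599/(-1107 - 1*(-118)) - 164/306) = 14*(-1599/(-1107 + 118) - 164*1/306) = 14*(-1599/(-989) - 82/153) = 14*(-1599*(-1/989) - 82/153) = 14*(1599/989 - 82/153) = 14*(163549/151317) = 2289686/151317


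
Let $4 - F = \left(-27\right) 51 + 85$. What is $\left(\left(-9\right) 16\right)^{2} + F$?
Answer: $22032$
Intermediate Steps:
$F = 1296$ ($F = 4 - \left(\left(-27\right) 51 + 85\right) = 4 - \left(-1377 + 85\right) = 4 - -1292 = 4 + 1292 = 1296$)
$\left(\left(-9\right) 16\right)^{2} + F = \left(\left(-9\right) 16\right)^{2} + 1296 = \left(-144\right)^{2} + 1296 = 20736 + 1296 = 22032$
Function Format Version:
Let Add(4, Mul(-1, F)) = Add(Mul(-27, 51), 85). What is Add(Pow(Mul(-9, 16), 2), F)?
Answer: 22032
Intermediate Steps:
F = 1296 (F = Add(4, Mul(-1, Add(Mul(-27, 51), 85))) = Add(4, Mul(-1, Add(-1377, 85))) = Add(4, Mul(-1, -1292)) = Add(4, 1292) = 1296)
Add(Pow(Mul(-9, 16), 2), F) = Add(Pow(Mul(-9, 16), 2), 1296) = Add(Pow(-144, 2), 1296) = Add(20736, 1296) = 22032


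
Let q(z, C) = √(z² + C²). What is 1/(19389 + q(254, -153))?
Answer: 19389/375845396 - 5*√3517/375845396 ≈ 5.0799e-5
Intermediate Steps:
q(z, C) = √(C² + z²)
1/(19389 + q(254, -153)) = 1/(19389 + √((-153)² + 254²)) = 1/(19389 + √(23409 + 64516)) = 1/(19389 + √87925) = 1/(19389 + 5*√3517)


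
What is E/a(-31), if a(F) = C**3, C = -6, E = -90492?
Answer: 7541/18 ≈ 418.94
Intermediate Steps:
a(F) = -216 (a(F) = (-6)**3 = -216)
E/a(-31) = -90492/(-216) = -90492*(-1/216) = 7541/18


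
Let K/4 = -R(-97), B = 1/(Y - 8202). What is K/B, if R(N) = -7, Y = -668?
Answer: -248360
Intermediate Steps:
B = -1/8870 (B = 1/(-668 - 8202) = 1/(-8870) = -1/8870 ≈ -0.00011274)
K = 28 (K = 4*(-1*(-7)) = 4*7 = 28)
K/B = 28/(-1/8870) = 28*(-8870) = -248360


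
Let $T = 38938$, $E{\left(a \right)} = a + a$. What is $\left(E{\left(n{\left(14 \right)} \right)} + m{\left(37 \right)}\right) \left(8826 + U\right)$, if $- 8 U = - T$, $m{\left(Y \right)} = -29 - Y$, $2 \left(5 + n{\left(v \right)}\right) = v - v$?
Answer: $-1040687$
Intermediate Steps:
$n{\left(v \right)} = -5$ ($n{\left(v \right)} = -5 + \frac{v - v}{2} = -5 + \frac{1}{2} \cdot 0 = -5 + 0 = -5$)
$E{\left(a \right)} = 2 a$
$U = \frac{19469}{4}$ ($U = - \frac{\left(-1\right) 38938}{8} = \left(- \frac{1}{8}\right) \left(-38938\right) = \frac{19469}{4} \approx 4867.3$)
$\left(E{\left(n{\left(14 \right)} \right)} + m{\left(37 \right)}\right) \left(8826 + U\right) = \left(2 \left(-5\right) - 66\right) \left(8826 + \frac{19469}{4}\right) = \left(-10 - 66\right) \frac{54773}{4} = \left(-76\right) \frac{54773}{4} = -1040687$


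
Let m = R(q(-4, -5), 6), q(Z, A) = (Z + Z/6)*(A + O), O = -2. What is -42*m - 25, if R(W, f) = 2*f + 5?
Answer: -739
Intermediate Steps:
q(Z, A) = 7*Z*(-2 + A)/6 (q(Z, A) = (Z + Z/6)*(A - 2) = (Z + Z*(⅙))*(-2 + A) = (Z + Z/6)*(-2 + A) = (7*Z/6)*(-2 + A) = 7*Z*(-2 + A)/6)
R(W, f) = 5 + 2*f
m = 17 (m = 5 + 2*6 = 5 + 12 = 17)
-42*m - 25 = -42*17 - 25 = -714 - 25 = -739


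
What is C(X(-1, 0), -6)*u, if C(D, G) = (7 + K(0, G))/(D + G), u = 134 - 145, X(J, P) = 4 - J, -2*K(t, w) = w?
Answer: 110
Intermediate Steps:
K(t, w) = -w/2
u = -11
C(D, G) = (7 - G/2)/(D + G)
C(X(-1, 0), -6)*u = ((7 - 1/2*(-6))/((4 - 1*(-1)) - 6))*(-11) = ((7 + 3)/((4 + 1) - 6))*(-11) = (10/(5 - 6))*(-11) = (10/(-1))*(-11) = -1*10*(-11) = -10*(-11) = 110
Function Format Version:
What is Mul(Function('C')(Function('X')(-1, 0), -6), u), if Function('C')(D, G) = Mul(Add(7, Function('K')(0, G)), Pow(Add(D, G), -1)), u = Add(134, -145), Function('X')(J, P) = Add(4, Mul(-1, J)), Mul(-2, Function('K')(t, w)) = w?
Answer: 110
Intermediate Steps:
Function('K')(t, w) = Mul(Rational(-1, 2), w)
u = -11
Function('C')(D, G) = Mul(Pow(Add(D, G), -1), Add(7, Mul(Rational(-1, 2), G))) (Function('C')(D, G) = Mul(Add(7, Mul(Rational(-1, 2), G)), Pow(Add(D, G), -1)) = Mul(Pow(Add(D, G), -1), Add(7, Mul(Rational(-1, 2), G))))
Mul(Function('C')(Function('X')(-1, 0), -6), u) = Mul(Mul(Pow(Add(Add(4, Mul(-1, -1)), -6), -1), Add(7, Mul(Rational(-1, 2), -6))), -11) = Mul(Mul(Pow(Add(Add(4, 1), -6), -1), Add(7, 3)), -11) = Mul(Mul(Pow(Add(5, -6), -1), 10), -11) = Mul(Mul(Pow(-1, -1), 10), -11) = Mul(Mul(-1, 10), -11) = Mul(-10, -11) = 110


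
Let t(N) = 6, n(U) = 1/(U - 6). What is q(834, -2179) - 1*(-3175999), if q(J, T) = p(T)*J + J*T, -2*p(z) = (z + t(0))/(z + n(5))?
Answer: 2961088199/2180 ≈ 1.3583e+6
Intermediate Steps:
n(U) = 1/(-6 + U)
p(z) = -(6 + z)/(2*(-1 + z)) (p(z) = -(z + 6)/(2*(z + 1/(-6 + 5))) = -(6 + z)/(2*(z + 1/(-1))) = -(6 + z)/(2*(z - 1)) = -(6 + z)/(2*(-1 + z)))
q(J, T) = J*T + J*(-6 - T)/(2*(-1 + T)) (q(J, T) = ((-6 - T)/(2*(-1 + T)))*J + J*T = J*(-6 - T)/(2*(-1 + T)) + J*T = J*T + J*(-6 - T)/(2*(-1 + T)))
q(834, -2179) - 1*(-3175999) = (1/2)*834*(-6 - 1*(-2179) + 2*(-2179)*(-1 - 2179))/(-1 - 2179) - 1*(-3175999) = (1/2)*834*(-6 + 2179 + 2*(-2179)*(-2180))/(-2180) + 3175999 = (1/2)*834*(-1/2180)*(-6 + 2179 + 9500440) + 3175999 = (1/2)*834*(-1/2180)*9502613 + 3175999 = -3962589621/2180 + 3175999 = 2961088199/2180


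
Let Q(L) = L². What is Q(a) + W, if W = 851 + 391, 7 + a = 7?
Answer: 1242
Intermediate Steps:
a = 0 (a = -7 + 7 = 0)
W = 1242
Q(a) + W = 0² + 1242 = 0 + 1242 = 1242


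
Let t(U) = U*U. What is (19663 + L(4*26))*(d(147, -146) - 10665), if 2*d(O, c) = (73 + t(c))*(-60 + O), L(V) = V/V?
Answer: 18086091816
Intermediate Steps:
t(U) = U²
L(V) = 1
d(O, c) = (-60 + O)*(73 + c²)/2 (d(O, c) = ((73 + c²)*(-60 + O))/2 = ((-60 + O)*(73 + c²))/2 = (-60 + O)*(73 + c²)/2)
(19663 + L(4*26))*(d(147, -146) - 10665) = (19663 + 1)*((-2190 - 30*(-146)² + (73/2)*147 + (½)*147*(-146)²) - 10665) = 19664*((-2190 - 30*21316 + 10731/2 + (½)*147*21316) - 10665) = 19664*((-2190 - 639480 + 10731/2 + 1566726) - 10665) = 19664*(1860843/2 - 10665) = 19664*(1839513/2) = 18086091816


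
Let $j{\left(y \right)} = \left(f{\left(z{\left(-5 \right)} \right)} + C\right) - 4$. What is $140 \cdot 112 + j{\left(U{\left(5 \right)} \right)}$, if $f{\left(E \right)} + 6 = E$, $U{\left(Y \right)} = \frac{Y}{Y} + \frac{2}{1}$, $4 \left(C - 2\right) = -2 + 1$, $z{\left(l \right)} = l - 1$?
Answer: $\frac{62663}{4} \approx 15666.0$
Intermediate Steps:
$z{\left(l \right)} = -1 + l$
$C = \frac{7}{4}$ ($C = 2 + \frac{-2 + 1}{4} = 2 + \frac{1}{4} \left(-1\right) = 2 - \frac{1}{4} = \frac{7}{4} \approx 1.75$)
$U{\left(Y \right)} = 3$ ($U{\left(Y \right)} = 1 + 2 \cdot 1 = 1 + 2 = 3$)
$f{\left(E \right)} = -6 + E$
$j{\left(y \right)} = - \frac{57}{4}$ ($j{\left(y \right)} = \left(\left(-6 - 6\right) + \frac{7}{4}\right) - 4 = \left(-12 + \frac{7}{4}\right) - 4 = - \frac{41}{4} - 4 = - \frac{57}{4}$)
$140 \cdot 112 + j{\left(U{\left(5 \right)} \right)} = 140 \cdot 112 - \frac{57}{4} = 15680 - \frac{57}{4} = \frac{62663}{4}$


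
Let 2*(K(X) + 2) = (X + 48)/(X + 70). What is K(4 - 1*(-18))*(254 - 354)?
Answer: 3725/23 ≈ 161.96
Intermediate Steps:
K(X) = -2 + (48 + X)/(2*(70 + X)) (K(X) = -2 + ((X + 48)/(X + 70))/2 = -2 + ((48 + X)/(70 + X))/2 = -2 + (48 + X)/(2*(70 + X)))
K(4 - 1*(-18))*(254 - 354) = ((-232 - 3*(4 - 1*(-18)))/(2*(70 + (4 - 1*(-18)))))*(254 - 354) = ((-232 - 3*(4 + 18))/(2*(70 + (4 + 18))))*(-100) = ((-232 - 3*22)/(2*(70 + 22)))*(-100) = ((1/2)*(-232 - 66)/92)*(-100) = ((1/2)*(1/92)*(-298))*(-100) = -149/92*(-100) = 3725/23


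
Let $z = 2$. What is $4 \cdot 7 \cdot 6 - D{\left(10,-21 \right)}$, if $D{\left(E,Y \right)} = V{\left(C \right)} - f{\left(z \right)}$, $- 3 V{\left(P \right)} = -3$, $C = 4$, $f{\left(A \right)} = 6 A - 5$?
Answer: $174$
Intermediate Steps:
$f{\left(A \right)} = -5 + 6 A$
$V{\left(P \right)} = 1$ ($V{\left(P \right)} = \left(- \frac{1}{3}\right) \left(-3\right) = 1$)
$D{\left(E,Y \right)} = -6$ ($D{\left(E,Y \right)} = 1 - \left(-5 + 6 \cdot 2\right) = 1 - \left(-5 + 12\right) = 1 - 7 = -6$)
$4 \cdot 7 \cdot 6 - D{\left(10,-21 \right)} = 4 \cdot 7 \cdot 6 - -6 = 28 \cdot 6 + 6 = 168 + 6 = 174$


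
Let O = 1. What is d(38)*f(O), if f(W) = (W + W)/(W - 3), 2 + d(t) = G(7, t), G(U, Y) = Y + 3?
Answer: -39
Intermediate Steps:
G(U, Y) = 3 + Y
d(t) = 1 + t (d(t) = -2 + (3 + t) = 1 + t)
f(W) = 2*W/(-3 + W) (f(W) = (2*W)/(-3 + W) = 2*W/(-3 + W))
d(38)*f(O) = (1 + 38)*(2*1/(-3 + 1)) = 39*(2*1/(-2)) = 39*(2*1*(-1/2)) = 39*(-1) = -39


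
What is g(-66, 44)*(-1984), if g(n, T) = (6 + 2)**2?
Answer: -126976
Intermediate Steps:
g(n, T) = 64 (g(n, T) = 8**2 = 64)
g(-66, 44)*(-1984) = 64*(-1984) = -126976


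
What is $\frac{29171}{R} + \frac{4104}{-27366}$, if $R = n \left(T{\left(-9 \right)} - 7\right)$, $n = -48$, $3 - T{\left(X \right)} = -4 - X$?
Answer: $\frac{132753443}{1970352} \approx 67.375$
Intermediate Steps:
$T{\left(X \right)} = 7 + X$ ($T{\left(X \right)} = 3 - \left(-4 - X\right) = 3 + \left(4 + X\right) = 7 + X$)
$R = 432$ ($R = - 48 \left(\left(7 - 9\right) - 7\right) = - 48 \left(-2 - 7\right) = \left(-48\right) \left(-9\right) = 432$)
$\frac{29171}{R} + \frac{4104}{-27366} = \frac{29171}{432} + \frac{4104}{-27366} = 29171 \cdot \frac{1}{432} + 4104 \left(- \frac{1}{27366}\right) = \frac{29171}{432} - \frac{684}{4561} = \frac{132753443}{1970352}$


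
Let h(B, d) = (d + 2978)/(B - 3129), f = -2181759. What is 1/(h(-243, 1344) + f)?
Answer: -1686/3678447835 ≈ -4.5835e-7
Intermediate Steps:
h(B, d) = (2978 + d)/(-3129 + B)
1/(h(-243, 1344) + f) = 1/((2978 + 1344)/(-3129 - 243) - 2181759) = 1/(4322/(-3372) - 2181759) = 1/(-1/3372*4322 - 2181759) = 1/(-2161/1686 - 2181759) = 1/(-3678447835/1686) = -1686/3678447835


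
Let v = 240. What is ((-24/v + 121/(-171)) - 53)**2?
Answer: 8466024121/2924100 ≈ 2895.3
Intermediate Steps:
((-24/v + 121/(-171)) - 53)**2 = ((-24/240 + 121/(-171)) - 53)**2 = ((-24*1/240 + 121*(-1/171)) - 53)**2 = ((-1/10 - 121/171) - 53)**2 = (-1381/1710 - 53)**2 = (-92011/1710)**2 = 8466024121/2924100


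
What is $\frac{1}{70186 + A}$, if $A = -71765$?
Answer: $- \frac{1}{1579} \approx -0.00063331$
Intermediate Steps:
$\frac{1}{70186 + A} = \frac{1}{70186 - 71765} = \frac{1}{-1579} = - \frac{1}{1579}$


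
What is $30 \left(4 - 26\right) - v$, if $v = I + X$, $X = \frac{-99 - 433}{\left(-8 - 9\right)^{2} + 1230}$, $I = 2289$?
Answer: $- \frac{639857}{217} \approx -2948.6$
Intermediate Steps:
$X = - \frac{76}{217}$ ($X = - \frac{532}{\left(-17\right)^{2} + 1230} = - \frac{532}{289 + 1230} = - \frac{532}{1519} = \left(-532\right) \frac{1}{1519} = - \frac{76}{217} \approx -0.35023$)
$v = \frac{496637}{217}$ ($v = 2289 - \frac{76}{217} = \frac{496637}{217} \approx 2288.6$)
$30 \left(4 - 26\right) - v = 30 \left(4 - 26\right) - \frac{496637}{217} = 30 \left(-22\right) - \frac{496637}{217} = -660 - \frac{496637}{217} = - \frac{639857}{217}$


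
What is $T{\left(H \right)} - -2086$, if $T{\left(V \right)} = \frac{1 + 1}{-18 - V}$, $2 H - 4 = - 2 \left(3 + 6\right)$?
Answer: $\frac{22944}{11} \approx 2085.8$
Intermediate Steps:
$H = -7$ ($H = 2 + \frac{\left(-2\right) \left(3 + 6\right)}{2} = 2 + \frac{\left(-2\right) 9}{2} = 2 + \frac{1}{2} \left(-18\right) = 2 - 9 = -7$)
$T{\left(V \right)} = \frac{2}{-18 - V}$
$T{\left(H \right)} - -2086 = - \frac{2}{18 - 7} - -2086 = - \frac{2}{11} + 2086 = \frac{22944}{11}$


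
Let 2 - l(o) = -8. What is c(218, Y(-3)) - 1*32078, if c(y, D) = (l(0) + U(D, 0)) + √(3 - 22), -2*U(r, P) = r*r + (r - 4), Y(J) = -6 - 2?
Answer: -32094 + I*√19 ≈ -32094.0 + 4.3589*I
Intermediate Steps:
Y(J) = -8
U(r, P) = 2 - r/2 - r²/2 (U(r, P) = -(r*r + (r - 4))/2 = -(r² + (-4 + r))/2 = -(-4 + r + r²)/2 = 2 - r/2 - r²/2)
l(o) = 10 (l(o) = 2 - 1*(-8) = 2 + 8 = 10)
c(y, D) = 12 - D/2 - D²/2 + I*√19 (c(y, D) = (10 + (2 - D/2 - D²/2)) + √(3 - 22) = (12 - D/2 - D²/2) + √(-19) = (12 - D/2 - D²/2) + I*√19 = 12 - D/2 - D²/2 + I*√19)
c(218, Y(-3)) - 1*32078 = (12 - ½*(-8) - ½*(-8)² + I*√19) - 1*32078 = (12 + 4 - ½*64 + I*√19) - 32078 = (12 + 4 - 32 + I*√19) - 32078 = (-16 + I*√19) - 32078 = -32094 + I*√19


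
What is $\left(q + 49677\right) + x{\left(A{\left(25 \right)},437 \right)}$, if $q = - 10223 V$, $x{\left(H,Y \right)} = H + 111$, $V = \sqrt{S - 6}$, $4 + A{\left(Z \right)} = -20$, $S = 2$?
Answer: $49764 - 20446 i \approx 49764.0 - 20446.0 i$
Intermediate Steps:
$A{\left(Z \right)} = -24$ ($A{\left(Z \right)} = -4 - 20 = -24$)
$V = 2 i$ ($V = \sqrt{2 - 6} = \sqrt{-4} = 2 i \approx 2.0 i$)
$x{\left(H,Y \right)} = 111 + H$
$q = - 20446 i$ ($q = - 10223 \cdot 2 i = - 20446 i \approx - 20446.0 i$)
$\left(q + 49677\right) + x{\left(A{\left(25 \right)},437 \right)} = \left(- 20446 i + 49677\right) + \left(111 - 24\right) = \left(49677 - 20446 i\right) + 87 = 49764 - 20446 i$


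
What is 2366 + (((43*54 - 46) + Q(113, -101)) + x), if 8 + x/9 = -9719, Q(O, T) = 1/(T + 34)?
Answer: -5554368/67 ≈ -82901.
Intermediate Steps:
Q(O, T) = 1/(34 + T)
x = -87543 (x = -72 + 9*(-9719) = -72 - 87471 = -87543)
2366 + (((43*54 - 46) + Q(113, -101)) + x) = 2366 + (((43*54 - 46) + 1/(34 - 101)) - 87543) = 2366 + (((2322 - 46) + 1/(-67)) - 87543) = 2366 + ((2276 - 1/67) - 87543) = 2366 + (152491/67 - 87543) = 2366 - 5712890/67 = -5554368/67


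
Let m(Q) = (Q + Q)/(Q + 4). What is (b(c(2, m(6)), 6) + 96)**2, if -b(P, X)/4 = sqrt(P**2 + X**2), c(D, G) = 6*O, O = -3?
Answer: 14976 - 4608*sqrt(10) ≈ 404.22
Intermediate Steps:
m(Q) = 2*Q/(4 + Q) (m(Q) = (2*Q)/(4 + Q) = 2*Q/(4 + Q))
c(D, G) = -18 (c(D, G) = 6*(-3) = -18)
b(P, X) = -4*sqrt(P**2 + X**2)
(b(c(2, m(6)), 6) + 96)**2 = (-4*sqrt((-18)**2 + 6**2) + 96)**2 = (-4*sqrt(324 + 36) + 96)**2 = (-24*sqrt(10) + 96)**2 = (96 - 24*sqrt(10))**2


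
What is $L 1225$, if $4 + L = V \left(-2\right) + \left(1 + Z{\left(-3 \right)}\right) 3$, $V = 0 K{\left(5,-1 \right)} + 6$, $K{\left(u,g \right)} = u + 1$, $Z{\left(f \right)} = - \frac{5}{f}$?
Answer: $-9800$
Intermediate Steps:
$K{\left(u,g \right)} = 1 + u$
$V = 6$ ($V = 0 \left(1 + 5\right) + 6 = 0 \cdot 6 + 6 = 0 + 6 = 6$)
$L = -8$ ($L = -4 + \left(6 \left(-2\right) + \left(1 - \frac{5}{-3}\right) 3\right) = -4 - \left(12 - \left(1 - - \frac{5}{3}\right) 3\right) = -4 - \left(12 - \left(1 + \frac{5}{3}\right) 3\right) = -4 + \left(-12 + \frac{8}{3} \cdot 3\right) = -4 + \left(-12 + 8\right) = -4 - 4 = -8$)
$L 1225 = \left(-8\right) 1225 = -9800$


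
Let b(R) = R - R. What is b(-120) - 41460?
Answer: -41460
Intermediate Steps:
b(R) = 0
b(-120) - 41460 = 0 - 41460 = -41460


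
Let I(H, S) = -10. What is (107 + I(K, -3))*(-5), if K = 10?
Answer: -485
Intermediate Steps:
(107 + I(K, -3))*(-5) = (107 - 10)*(-5) = 97*(-5) = -485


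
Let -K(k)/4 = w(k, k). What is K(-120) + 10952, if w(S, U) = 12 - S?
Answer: 10424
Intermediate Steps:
K(k) = -48 + 4*k (K(k) = -4*(12 - k) = -48 + 4*k)
K(-120) + 10952 = (-48 + 4*(-120)) + 10952 = (-48 - 480) + 10952 = -528 + 10952 = 10424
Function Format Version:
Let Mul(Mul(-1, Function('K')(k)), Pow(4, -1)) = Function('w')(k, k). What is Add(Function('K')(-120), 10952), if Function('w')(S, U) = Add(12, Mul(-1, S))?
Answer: 10424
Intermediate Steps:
Function('K')(k) = Add(-48, Mul(4, k)) (Function('K')(k) = Mul(-4, Add(12, Mul(-1, k))) = Add(-48, Mul(4, k)))
Add(Function('K')(-120), 10952) = Add(Add(-48, Mul(4, -120)), 10952) = Add(Add(-48, -480), 10952) = Add(-528, 10952) = 10424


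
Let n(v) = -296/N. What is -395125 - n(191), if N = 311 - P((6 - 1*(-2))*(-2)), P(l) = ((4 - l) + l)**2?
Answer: -116561579/295 ≈ -3.9512e+5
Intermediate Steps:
P(l) = 16 (P(l) = 4**2 = 16)
N = 295 (N = 311 - 1*16 = 311 - 16 = 295)
n(v) = -296/295
-395125 - n(191) = -395125 - 1*(-296/295) = -395125 + 296/295 = -116561579/295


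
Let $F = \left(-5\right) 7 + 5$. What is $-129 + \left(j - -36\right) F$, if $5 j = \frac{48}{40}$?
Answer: $- \frac{6081}{5} \approx -1216.2$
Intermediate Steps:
$j = \frac{6}{25}$ ($j = \frac{48 \cdot \frac{1}{40}}{5} = \frac{1}{5} \cdot \frac{6}{5} = \frac{6}{25} \approx 0.24$)
$F = -30$ ($F = -35 + 5 = -30$)
$-129 + \left(j - -36\right) F = -129 + \left(\frac{6}{25} - -36\right) \left(-30\right) = -129 + \left(\frac{6}{25} + 36\right) \left(-30\right) = -129 + \frac{906}{25} \left(-30\right) = -129 - \frac{5436}{5} = - \frac{6081}{5}$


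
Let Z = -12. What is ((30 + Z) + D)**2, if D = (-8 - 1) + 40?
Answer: 2401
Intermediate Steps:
D = 31 (D = -9 + 40 = 31)
((30 + Z) + D)**2 = ((30 - 12) + 31)**2 = (18 + 31)**2 = 49**2 = 2401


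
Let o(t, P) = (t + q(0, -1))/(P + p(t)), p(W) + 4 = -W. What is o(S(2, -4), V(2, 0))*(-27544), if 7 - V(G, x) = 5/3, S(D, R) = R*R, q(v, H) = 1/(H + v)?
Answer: 28170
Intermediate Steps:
S(D, R) = R²
p(W) = -4 - W
V(G, x) = 16/3 (V(G, x) = 7 - 5/3 = 16/3)
o(t, P) = (-1 + t)/(-4 + P - t) (o(t, P) = (t + 1/(-1 + 0))/(P + (-4 - t)) = (t + 1/(-1))/(-4 + P - t) = (t - 1)/(-4 + P - t) = (-1 + t)/(-4 + P - t))
o(S(2, -4), V(2, 0))*(-27544) = ((1 - 1*(-4)²)/(4 + (-4)² - 1*16/3))*(-27544) = ((1 - 1*16)/(4 + 16 - 16/3))*(-27544) = ((1 - 16)/(44/3))*(-27544) = ((3/44)*(-15))*(-27544) = -45/44*(-27544) = 28170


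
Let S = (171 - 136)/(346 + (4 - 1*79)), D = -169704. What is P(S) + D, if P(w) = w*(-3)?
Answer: -45989889/271 ≈ -1.6970e+5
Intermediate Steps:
S = 35/271 (S = 35/(346 + (4 - 79)) = 35/(346 - 75) = 35/271 ≈ 0.12915)
P(w) = -3*w
P(S) + D = -3*35/271 - 169704 = -105/271 - 169704 = -45989889/271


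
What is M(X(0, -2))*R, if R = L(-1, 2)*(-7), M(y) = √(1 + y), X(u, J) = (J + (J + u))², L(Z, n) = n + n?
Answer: -28*√17 ≈ -115.45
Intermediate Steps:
L(Z, n) = 2*n
X(u, J) = (u + 2*J)²
R = -28 (R = (2*2)*(-7) = 4*(-7) = -28)
M(X(0, -2))*R = √(1 + (0 + 2*(-2))²)*(-28) = √(1 + (0 - 4)²)*(-28) = √(1 + (-4)²)*(-28) = √(1 + 16)*(-28) = √17*(-28) = -28*√17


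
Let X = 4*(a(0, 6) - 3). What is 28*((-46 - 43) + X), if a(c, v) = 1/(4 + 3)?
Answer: -2812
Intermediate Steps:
a(c, v) = ⅐ (a(c, v) = 1/7 = ⅐)
X = -80/7 (X = 4*(⅐ - 3) = 4*(-20/7) = -80/7 ≈ -11.429)
28*((-46 - 43) + X) = 28*((-46 - 43) - 80/7) = 28*(-89 - 80/7) = 28*(-703/7) = -2812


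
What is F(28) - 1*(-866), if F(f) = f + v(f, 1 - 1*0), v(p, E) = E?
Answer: 895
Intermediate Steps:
F(f) = 1 + f (F(f) = f + (1 - 1*0) = f + (1 + 0) = f + 1 = 1 + f)
F(28) - 1*(-866) = (1 + 28) - 1*(-866) = 29 + 866 = 895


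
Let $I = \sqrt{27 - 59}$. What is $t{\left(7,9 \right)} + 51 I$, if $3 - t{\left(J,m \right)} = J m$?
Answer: $-60 + 204 i \sqrt{2} \approx -60.0 + 288.5 i$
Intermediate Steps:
$t{\left(J,m \right)} = 3 - J m$
$I = 4 i \sqrt{2}$ ($I = \sqrt{-32} = 4 i \sqrt{2} \approx 5.6569 i$)
$t{\left(7,9 \right)} + 51 I = \left(3 - 7 \cdot 9\right) + 51 \cdot 4 i \sqrt{2} = \left(3 - 63\right) + 204 i \sqrt{2} = -60 + 204 i \sqrt{2}$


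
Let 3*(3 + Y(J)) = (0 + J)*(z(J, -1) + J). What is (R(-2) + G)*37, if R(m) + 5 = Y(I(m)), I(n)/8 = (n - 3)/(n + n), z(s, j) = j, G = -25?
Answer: -111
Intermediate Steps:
I(n) = 4*(-3 + n)/n (I(n) = 8*((n - 3)/(n + n)) = 8*((-3 + n)/((2*n))) = 8*((-3 + n)*(1/(2*n))) = 8*((-3 + n)/(2*n)) = 4*(-3 + n)/n)
Y(J) = -3 + J*(-1 + J)/3 (Y(J) = -3 + ((0 + J)*(-1 + J))/3 = -3 + (J*(-1 + J))/3 = -3 + J*(-1 + J)/3)
R(m) = -28/3 + 4/m + (4 - 12/m)**2/3 (R(m) = -5 + (-3 - (4 - 12/m)/3 + (4 - 12/m)**2/3) = -5 + (-3 + (-4/3 + 4/m) + (4 - 12/m)**2/3) = -5 + (-13/3 + 4/m + (4 - 12/m)**2/3) = -28/3 + 4/m + (4 - 12/m)**2/3)
(R(-2) + G)*37 = ((-4 - 28/(-2) + 48/(-2)**2) - 25)*37 = ((-4 - 28*(-1/2) + 48*(1/4)) - 25)*37 = ((-4 + 14 + 12) - 25)*37 = (22 - 25)*37 = -3*37 = -111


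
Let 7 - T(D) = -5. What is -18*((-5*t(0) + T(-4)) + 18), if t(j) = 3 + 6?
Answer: 270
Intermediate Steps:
t(j) = 9
T(D) = 12 (T(D) = 7 - 1*(-5) = 7 + 5 = 12)
-18*((-5*t(0) + T(-4)) + 18) = -18*((-5*9 + 12) + 18) = -18*((-45 + 12) + 18) = -18*(-33 + 18) = -18*(-15) = 270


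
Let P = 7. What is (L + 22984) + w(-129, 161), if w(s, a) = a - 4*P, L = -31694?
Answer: -8577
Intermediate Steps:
w(s, a) = -28 + a (w(s, a) = a - 4*7 = a - 28 = -28 + a)
(L + 22984) + w(-129, 161) = (-31694 + 22984) + (-28 + 161) = -8710 + 133 = -8577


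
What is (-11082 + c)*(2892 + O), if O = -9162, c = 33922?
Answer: -143206800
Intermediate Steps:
(-11082 + c)*(2892 + O) = (-11082 + 33922)*(2892 - 9162) = 22840*(-6270) = -143206800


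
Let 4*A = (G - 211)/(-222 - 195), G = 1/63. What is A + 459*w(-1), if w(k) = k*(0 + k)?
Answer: 12061712/26271 ≈ 459.13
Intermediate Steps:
G = 1/63 ≈ 0.015873
w(k) = k² (w(k) = k*k = k²)
A = 3323/26271 (A = ((1/63 - 211)/(-222 - 195))/4 = (-13292/63/(-417))/4 = (-13292/63*(-1/417))/4 = (¼)*(13292/26271) = 3323/26271 ≈ 0.12649)
A + 459*w(-1) = 3323/26271 + 459*(-1)² = 3323/26271 + 459*1 = 3323/26271 + 459 = 12061712/26271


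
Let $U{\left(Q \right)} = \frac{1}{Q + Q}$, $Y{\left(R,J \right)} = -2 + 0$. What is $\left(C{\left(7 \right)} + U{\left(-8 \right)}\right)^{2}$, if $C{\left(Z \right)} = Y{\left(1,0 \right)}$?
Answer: $\frac{1089}{256} \approx 4.2539$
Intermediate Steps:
$Y{\left(R,J \right)} = -2$
$C{\left(Z \right)} = -2$
$U{\left(Q \right)} = \frac{1}{2 Q}$
$\left(C{\left(7 \right)} + U{\left(-8 \right)}\right)^{2} = \left(-2 + \frac{1}{2 \left(-8\right)}\right)^{2} = \left(-2 + \frac{1}{2} \left(- \frac{1}{8}\right)\right)^{2} = \left(-2 - \frac{1}{16}\right)^{2} = \left(- \frac{33}{16}\right)^{2} = \frac{1089}{256}$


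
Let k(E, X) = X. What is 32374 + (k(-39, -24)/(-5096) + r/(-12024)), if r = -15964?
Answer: 61992998713/1914822 ≈ 32375.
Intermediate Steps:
32374 + (k(-39, -24)/(-5096) + r/(-12024)) = 32374 + (-24/(-5096) - 15964/(-12024)) = 32374 + (-24*(-1/5096) - 15964*(-1/12024)) = 32374 + (3/637 + 3991/3006) = 32374 + 2551285/1914822 = 61992998713/1914822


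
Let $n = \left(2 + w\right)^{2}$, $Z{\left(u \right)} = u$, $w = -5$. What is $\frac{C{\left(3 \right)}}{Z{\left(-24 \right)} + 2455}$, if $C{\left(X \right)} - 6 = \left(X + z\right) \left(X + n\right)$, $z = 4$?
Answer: $\frac{90}{2431} \approx 0.037022$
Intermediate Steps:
$n = 9$ ($n = \left(2 - 5\right)^{2} = \left(-3\right)^{2} = 9$)
$C{\left(X \right)} = 6 + \left(4 + X\right) \left(9 + X\right)$ ($C{\left(X \right)} = 6 + \left(X + 4\right) \left(X + 9\right) = 6 + \left(4 + X\right) \left(9 + X\right)$)
$\frac{C{\left(3 \right)}}{Z{\left(-24 \right)} + 2455} = \frac{42 + 3^{2} + 13 \cdot 3}{-24 + 2455} = \frac{42 + 9 + 39}{2431} = \frac{1}{2431} \cdot 90 = \frac{90}{2431}$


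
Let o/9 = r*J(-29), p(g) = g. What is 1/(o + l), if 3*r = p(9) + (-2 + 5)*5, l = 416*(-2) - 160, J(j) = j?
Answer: -1/3080 ≈ -0.00032468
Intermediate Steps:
l = -992 (l = -832 - 160 = -992)
r = 8 (r = (9 + (-2 + 5)*5)/3 = (9 + 3*5)/3 = (9 + 15)/3 = (1/3)*24 = 8)
o = -2088 (o = 9*(8*(-29)) = 9*(-232) = -2088)
1/(o + l) = 1/(-2088 - 992) = 1/(-3080) = -1/3080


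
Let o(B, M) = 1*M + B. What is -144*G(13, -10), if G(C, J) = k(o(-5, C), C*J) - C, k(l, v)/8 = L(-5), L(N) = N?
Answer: 7632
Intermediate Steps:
o(B, M) = B + M (o(B, M) = M + B = B + M)
k(l, v) = -40 (k(l, v) = 8*(-5) = -40)
G(C, J) = -40 - C
-144*G(13, -10) = -144*(-40 - 1*13) = -144*(-40 - 13) = -144*(-53) = 7632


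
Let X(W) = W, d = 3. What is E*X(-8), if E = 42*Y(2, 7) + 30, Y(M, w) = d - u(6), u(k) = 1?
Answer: -912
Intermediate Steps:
Y(M, w) = 2 (Y(M, w) = 3 - 1*1 = 3 - 1 = 2)
E = 114 (E = 42*2 + 30 = 84 + 30 = 114)
E*X(-8) = 114*(-8) = -912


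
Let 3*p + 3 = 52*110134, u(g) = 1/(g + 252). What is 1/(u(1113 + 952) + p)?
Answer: 6951/13269377908 ≈ 5.2384e-7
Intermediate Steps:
u(g) = 1/(252 + g)
p = 5726965/3 (p = -1 + (52*110134)/3 = -1 + (⅓)*5726968 = -1 + 5726968/3 = 5726965/3 ≈ 1.9090e+6)
1/(u(1113 + 952) + p) = 1/(1/(252 + (1113 + 952)) + 5726965/3) = 1/(1/(252 + 2065) + 5726965/3) = 1/(1/2317 + 5726965/3) = 1/(13269377908/6951) = 6951/13269377908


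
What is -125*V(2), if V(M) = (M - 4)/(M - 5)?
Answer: -250/3 ≈ -83.333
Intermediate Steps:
V(M) = (-4 + M)/(-5 + M)
-125*V(2) = -125*(-4 + 2)/(-5 + 2) = -125*(-2)/(-3) = -(-125)*(-2)/3 = -125*2/3 = -250/3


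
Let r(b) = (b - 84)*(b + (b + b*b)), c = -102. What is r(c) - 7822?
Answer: -1905022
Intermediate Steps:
r(b) = (-84 + b)*(b² + 2*b) (r(b) = (-84 + b)*(b + (b + b²)) = (-84 + b)*(b² + 2*b))
r(c) - 7822 = -102*(-168 + (-102)² - 82*(-102)) - 7822 = -102*(-168 + 10404 + 8364) - 7822 = -102*18600 - 7822 = -1897200 - 7822 = -1905022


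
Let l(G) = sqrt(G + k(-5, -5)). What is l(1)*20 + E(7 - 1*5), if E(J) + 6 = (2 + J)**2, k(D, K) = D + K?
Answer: 10 + 60*I ≈ 10.0 + 60.0*I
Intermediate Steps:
l(G) = sqrt(-10 + G) (l(G) = sqrt(G + (-5 - 5)) = sqrt(G - 10) = sqrt(-10 + G))
E(J) = -6 + (2 + J)**2
l(1)*20 + E(7 - 1*5) = sqrt(-10 + 1)*20 + (-6 + (2 + (7 - 1*5))**2) = sqrt(-9)*20 + (-6 + (2 + (7 - 5))**2) = (3*I)*20 + (-6 + (2 + 2)**2) = 60*I + (-6 + 4**2) = 60*I + (-6 + 16) = 60*I + 10 = 10 + 60*I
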